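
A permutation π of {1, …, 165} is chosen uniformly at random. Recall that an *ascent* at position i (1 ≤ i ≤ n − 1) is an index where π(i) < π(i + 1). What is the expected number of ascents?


Write X = Σ X_I over i = 1, …, 164, with X_I the indicator of one ascent.
There are 164 indicators.
For each fixed i, the pair (π(i), π(i+1)) is a uniformly random ordered pair of distinct values from {1, …, 165}; by symmetry P[π(i) < π(i+1)] = 1/2.
By linearity: E[X] = 164 · (1/2) = (165 − 1) · (1/2) = 82 ≈ 82.000.

E[X] = 82 = 82.000.


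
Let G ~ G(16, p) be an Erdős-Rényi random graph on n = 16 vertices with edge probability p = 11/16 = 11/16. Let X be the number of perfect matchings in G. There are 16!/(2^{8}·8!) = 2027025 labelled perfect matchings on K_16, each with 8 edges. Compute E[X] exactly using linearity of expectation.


K_16 has 16!/(2^{8}·8!) = 2027025 labelled perfect matchings.
For each such perfect matching H, let X_H = 1 if all 8 edges of H are present in G. Then P[X_H = 1] = p^{8} = (11/16)^{8} = 214358881/4294967296.
Summing the indicators: E[X] = Σ_H E[X_H] = 2027025 · p^{8} = 2027025 · 214358881/4294967296 = 434510810759025/4294967296.
Numerically: E[X] ≈ 101167.

E[X] = 2027025 · (11/16)^{8} = 434510810759025/4294967296 ≈ 101167.


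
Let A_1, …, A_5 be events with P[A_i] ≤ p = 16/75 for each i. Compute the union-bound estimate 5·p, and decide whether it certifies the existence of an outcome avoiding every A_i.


Union bound: P[∪_{i=1}^{5} A_i] ≤ Σ_i P[A_i] ≤ 5·p = 5·(16/75) = 16/15.
Numerically: 16/15 ≈ 1.06667.
Is 16/15 < 1? NO.
Since the bound 16/15 is ≥ 1, the union bound is uninformative here; it does NOT by itself certify existence.

5·p = 16/15 ≈ 1.06667; existence NOT certified by the union bound.


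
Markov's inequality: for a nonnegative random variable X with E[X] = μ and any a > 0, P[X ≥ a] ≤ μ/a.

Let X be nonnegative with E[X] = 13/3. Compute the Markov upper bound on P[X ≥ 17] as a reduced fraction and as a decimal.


μ = E[X] = 13/3, a = 17.
Markov: P[X ≥ 17] ≤ μ/a = (13/3)/17 = 13/51.
Numerically: ≈ 0.254902.
(Since a = 17 > μ = 4.333333, the bound 13/51 is < 1 and informative.)

P[X ≥ 17] ≤ 13/51 ≈ 0.254902.


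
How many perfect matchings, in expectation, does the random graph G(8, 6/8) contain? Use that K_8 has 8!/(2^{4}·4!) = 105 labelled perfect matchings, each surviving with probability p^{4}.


K_8 has 8!/(2^{4}·4!) = 105 labelled perfect matchings.
For each such perfect matching H, let X_H = 1 if all 4 edges of H are present in G. Then P[X_H = 1] = p^{4} = (3/4)^{4} = 81/256.
By linearity: E[X] = Σ_H E[X_H] = 105 · p^{4} = 105 · 81/256 = 8505/256.
Numerically: E[X] ≈ 33.223.

E[X] = 105 · (3/4)^{4} = 8505/256 ≈ 33.223.


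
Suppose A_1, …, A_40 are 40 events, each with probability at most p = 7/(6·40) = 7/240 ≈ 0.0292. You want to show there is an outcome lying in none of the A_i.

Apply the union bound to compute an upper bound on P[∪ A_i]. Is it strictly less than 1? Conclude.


Union bound: P[∪_{i=1}^{40} A_i] ≤ Σ_i P[A_i] ≤ 40·p = 40·(7/240) = 7/6.
Numerically: 7/6 ≈ 1.1667.
Is 7/6 < 1? NO.
Since the bound 7/6 is ≥ 1, the union bound is uninformative here; it does NOT by itself certify existence.

40·p = 7/6 ≈ 1.1667; existence NOT certified by the union bound.


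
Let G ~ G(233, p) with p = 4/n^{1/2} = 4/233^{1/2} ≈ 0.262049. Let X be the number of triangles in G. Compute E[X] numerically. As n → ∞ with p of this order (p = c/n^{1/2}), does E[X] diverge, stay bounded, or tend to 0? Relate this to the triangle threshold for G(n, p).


Number of potential triangles: C(233, 3) = 2081156.
Each occurs with probability p³ ≈ (0.262049)³ ≈ 1.79947614e-02.
By linearity: E[X] = C(233, 3)·p³ ≈ 2081156 · 1.79947614e-02 ≈ 37449.905648.
Since α = 1/2 < 1, p = c/n^{1/2} ≫ 1/n is above the triangle threshold p ~ 1/n. Asymptotically E[X] ~ (c³/6)·n^{3(1−α)} = (4³/6)·n^{1.5} → ∞; triangles are abundant w.h.p.

E[X] ≈ 37449.905648; in regime p = Θ(1/n^{1/2}) E[X] diverges (above the triangle threshold p ~ 1/n).


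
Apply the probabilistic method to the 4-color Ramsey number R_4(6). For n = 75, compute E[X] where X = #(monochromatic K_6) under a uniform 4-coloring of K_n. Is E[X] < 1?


E[X] = C(75, 6) · 4^{1 − 15} = 201359550 · 4^{−14} = 201359550/268435456.
As a reduced fraction: E[X] = 100679775/134217728 ≈ 0.7501.
Is E[X] < 1? YES.
Since E[X] < 1, there exists a 4-coloring of K_{75} with no monochromatic K_6; hence R_4(6) > 75.

E[X] = 100679775/134217728 ≈ 0.7501; E[X] < 1, so R_4(6) > 75.


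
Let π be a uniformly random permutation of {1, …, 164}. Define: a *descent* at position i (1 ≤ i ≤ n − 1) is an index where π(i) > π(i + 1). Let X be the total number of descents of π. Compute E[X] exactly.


Write X = Σ X_I over i = 1, …, 163, with X_I the indicator of one descent.
There are 163 indicators.
For each fixed i, the pair (π(i), π(i+1)) is a uniformly random ordered pair of distinct values from {1, …, 164}; by symmetry P[π(i) > π(i+1)] = 1/2.
By linearity: E[X] = 163 · (1/2) = (164 − 1) · (1/2) = 163/2 ≈ 81.500000.

E[X] = 163/2 = 81.500000.


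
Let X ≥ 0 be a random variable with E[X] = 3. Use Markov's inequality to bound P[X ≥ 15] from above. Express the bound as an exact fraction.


μ = E[X] = 3, a = 15.
Markov: P[X ≥ 15] ≤ μ/a = (3)/15 = 1/5.
Numerically: ≈ 0.2000.
(Since a = 15 > μ = 3.0000, the bound 1/5 is < 1 and informative.)

P[X ≥ 15] ≤ 1/5 ≈ 0.2000.


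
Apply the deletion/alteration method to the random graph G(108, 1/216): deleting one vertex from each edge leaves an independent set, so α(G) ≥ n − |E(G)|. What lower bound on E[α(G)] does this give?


E[|E(G)|] = C(108, 2)·p = 5778 · (1/216) = 107/4.
E[α(G)] ≥ n − E[|E(G)|] = 108 − 107/4 = 325/4.
Numerically: ≈ 81.2500.
(This is only a lower bound; the true E[α(G)] may be larger.)

E[α(G)] ≥ 325/4 ≈ 81.2500.


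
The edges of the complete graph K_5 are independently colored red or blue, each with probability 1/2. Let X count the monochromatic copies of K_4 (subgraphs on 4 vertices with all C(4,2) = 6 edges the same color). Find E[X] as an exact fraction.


Let X = Σ_S X_S over the C(5, 4) = 5 subsets S of size 4, where X_S = 1 if the K_4 on S is monochromatic.
For a fixed S, the K_4 on S has C(4, 2) = 6 edges. P[all 6 edges red] = (1/2)^6, and likewise for blue, so P[monochromatic] = 2·(1/2)^6 = 2^{1 − 6} = 1/32.
Summing: E[X] = C(5, 4) · 2^{1 − 6} = 5 · 1/32 = 5/32.
Numerically: E[X] ≈ 0.156.

E[X] = C(5,4)·2^(1−C(4,2)) = 5/32 ≈ 0.156.


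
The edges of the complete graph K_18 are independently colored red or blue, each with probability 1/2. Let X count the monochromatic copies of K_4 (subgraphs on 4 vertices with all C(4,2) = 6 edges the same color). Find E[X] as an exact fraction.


Let X = Σ_S X_S over the C(18, 4) = 3060 subsets S of size 4, where X_S = 1 if the K_4 on S is monochromatic.
For a fixed S, the K_4 on S has C(4, 2) = 6 edges. P[all 6 edges red] = (1/2)^6, and likewise for blue, so P[monochromatic] = 2·(1/2)^6 = 2^{1 − 6} = 1/32.
By linearity: E[X] = C(18, 4) · 2^{1 − 6} = 3060 · 1/32 = 765/8.
Numerically: E[X] ≈ 95.625000.

E[X] = C(18,4)·2^(1−C(4,2)) = 765/8 ≈ 95.625000.


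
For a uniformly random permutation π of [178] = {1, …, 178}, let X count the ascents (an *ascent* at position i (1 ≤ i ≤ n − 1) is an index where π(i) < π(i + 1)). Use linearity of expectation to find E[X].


Write X = Σ X_I over i = 1, …, 177, with X_I the indicator of one ascent.
There are 177 indicators.
For each fixed i, the pair (π(i), π(i+1)) is a uniformly random ordered pair of distinct values from {1, …, 178}; by symmetry P[π(i) < π(i+1)] = 1/2.
By linearity: E[X] = 177 · (1/2) = (178 − 1) · (1/2) = 177/2 ≈ 88.500.

E[X] = 177/2 = 88.500.


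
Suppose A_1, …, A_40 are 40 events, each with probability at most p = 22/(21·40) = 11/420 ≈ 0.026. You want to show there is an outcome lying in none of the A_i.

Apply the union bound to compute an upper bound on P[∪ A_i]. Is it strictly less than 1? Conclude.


Union bound: P[∪_{i=1}^{40} A_i] ≤ Σ_i P[A_i] ≤ 40·p = 40·(11/420) = 22/21.
Numerically: 22/21 ≈ 1.048.
Is 22/21 < 1? NO.
Since the bound 22/21 is ≥ 1, the union bound is uninformative here; it does NOT by itself certify existence.

40·p = 22/21 ≈ 1.048; existence NOT certified by the union bound.


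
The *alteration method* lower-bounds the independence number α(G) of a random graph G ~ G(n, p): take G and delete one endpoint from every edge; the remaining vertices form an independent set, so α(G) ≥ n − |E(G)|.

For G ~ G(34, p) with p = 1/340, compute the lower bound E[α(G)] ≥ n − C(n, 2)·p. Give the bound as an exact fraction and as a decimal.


E[|E(G)|] = C(34, 2)·p = 561 · (1/340) = 33/20.
E[α(G)] ≥ n − E[|E(G)|] = 34 − 33/20 = 647/20.
Numerically: ≈ 32.35000.
(This is only a lower bound; the true E[α(G)] may be larger.)

E[α(G)] ≥ 647/20 ≈ 32.35000.


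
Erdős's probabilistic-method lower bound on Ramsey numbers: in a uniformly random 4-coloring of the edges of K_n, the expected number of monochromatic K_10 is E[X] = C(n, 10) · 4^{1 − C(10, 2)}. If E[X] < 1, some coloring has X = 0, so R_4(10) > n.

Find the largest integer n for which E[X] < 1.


We need C(n, 10) · 4^{1 − 45} < 1, i.e. C(n, 10) < 4^{45 − 1} = 309485009821345068724781056.
Check values of n near the boundary:
  n = 2021: C(2021, 10) = 306347841644770462864800616; 306347841644770462864800616 < 309485009821345068724781056? YES
  n = 2022: C(2022, 10) = 307870445231474093395937796; 307870445231474093395937796 < 309485009821345068724781056? YES
  n = 2023: C(2023, 10) = 309399856285778485315440716; 309399856285778485315440716 < 309485009821345068724781056? YES
  n = 2024: C(2024, 10) = 310936101848269937576192656; 310936101848269937576192656 < 309485009821345068724781056? NO
  n = 2025: C(2025, 10) = 312479209053472269772600560; 312479209053472269772600560 < 309485009821345068724781056? NO
The largest n with C(n, 10) < 309485009821345068724781056 is n = 2023 (where E[X] = 77349964071444621328860179/77371252455336267181195264 ≈ 0.9997249). Hence R_4(10) > 2023, i.e. R_4(10) ≥ 2024.

Largest n = 2023; hence R_4(10) > 2023.


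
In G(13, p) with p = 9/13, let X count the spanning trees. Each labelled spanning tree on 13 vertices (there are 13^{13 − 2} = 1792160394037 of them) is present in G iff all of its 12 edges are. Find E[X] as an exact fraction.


K_13 has 13^{13 − 2} = 1792160394037 labelled spanning trees.
For each such spanning tree H, let X_H = 1 if all 12 edges of H are present in G. Then P[X_H = 1] = p^{12} = (9/13)^{12} = 282429536481/23298085122481.
By linearity of expectation: E[X] = Σ_H E[X_H] = 1792160394037 · p^{12} = 1792160394037 · 282429536481/23298085122481 = 282429536481/13.
Numerically: E[X] ≈ 2.17253e+10.

E[X] = 1792160394037 · (9/13)^{12} = 282429536481/13 ≈ 2.17253e+10.


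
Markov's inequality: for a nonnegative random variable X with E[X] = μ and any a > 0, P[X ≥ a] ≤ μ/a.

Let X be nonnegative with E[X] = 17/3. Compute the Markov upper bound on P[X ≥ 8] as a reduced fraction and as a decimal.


μ = E[X] = 17/3, a = 8.
Markov: P[X ≥ 8] ≤ μ/a = (17/3)/8 = 17/24.
Numerically: ≈ 0.7083.
(Since a = 8 > μ = 5.6667, the bound 17/24 is < 1 and informative.)

P[X ≥ 8] ≤ 17/24 ≈ 0.7083.


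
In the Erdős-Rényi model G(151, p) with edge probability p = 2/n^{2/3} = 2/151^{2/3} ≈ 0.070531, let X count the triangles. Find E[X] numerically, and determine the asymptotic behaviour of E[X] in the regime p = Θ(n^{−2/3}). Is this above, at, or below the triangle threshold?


Number of potential triangles: C(151, 3) = 562475.
Each occurs with probability p³ ≈ (0.070531)³ ≈ 3.5086180e-04.
By linearity: E[X] = C(151, 3)·p³ ≈ 562475 · 3.5086180e-04 ≈ 197.35099.
Since α = 2/3 < 1, p = c/n^{2/3} ≫ 1/n is above the triangle threshold p ~ 1/n. Asymptotically E[X] ~ (c³/6)·n^{3(1−α)} = (2³/6)·n^{1} → ∞; triangles are abundant w.h.p.

E[X] ≈ 197.35099; in regime p = Θ(1/n^{2/3}) E[X] diverges (above the triangle threshold p ~ 1/n).


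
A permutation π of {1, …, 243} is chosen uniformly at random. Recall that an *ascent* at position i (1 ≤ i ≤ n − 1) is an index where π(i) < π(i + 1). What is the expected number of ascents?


Write X = Σ X_I over i = 1, …, 242, with X_I the indicator of one ascent.
There are 242 indicators.
For each fixed i, the pair (π(i), π(i+1)) is a uniformly random ordered pair of distinct values from {1, …, 243}; by symmetry P[π(i) < π(i+1)] = 1/2.
By linearity: E[X] = 242 · (1/2) = (243 − 1) · (1/2) = 121 ≈ 121.000.

E[X] = 121 = 121.000.


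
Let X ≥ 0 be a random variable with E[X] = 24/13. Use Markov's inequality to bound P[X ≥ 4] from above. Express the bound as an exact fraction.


μ = E[X] = 24/13, a = 4.
Markov: P[X ≥ 4] ≤ μ/a = (24/13)/4 = 6/13.
Numerically: ≈ 0.4615.
(Since a = 4 > μ = 1.8462, the bound 6/13 is < 1 and informative.)

P[X ≥ 4] ≤ 6/13 ≈ 0.4615.


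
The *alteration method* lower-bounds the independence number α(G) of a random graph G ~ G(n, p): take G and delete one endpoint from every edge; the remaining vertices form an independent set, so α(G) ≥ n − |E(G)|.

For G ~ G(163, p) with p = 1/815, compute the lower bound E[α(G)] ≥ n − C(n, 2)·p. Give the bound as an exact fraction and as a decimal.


E[|E(G)|] = C(163, 2)·p = 13203 · (1/815) = 81/5.
E[α(G)] ≥ n − E[|E(G)|] = 163 − 81/5 = 734/5.
Numerically: ≈ 146.800.
(This is only a lower bound; the true E[α(G)] may be larger.)

E[α(G)] ≥ 734/5 ≈ 146.800.


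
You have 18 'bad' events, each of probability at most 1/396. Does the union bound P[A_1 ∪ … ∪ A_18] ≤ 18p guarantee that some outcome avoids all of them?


Union bound: P[∪_{i=1}^{18} A_i] ≤ Σ_i P[A_i] ≤ 18·p = 18·(1/396) = 1/22.
Numerically: 1/22 ≈ 0.0455.
Is 1/22 < 1? YES.
Since P[∪ A_i] ≤ 1/22 < 1, the complement has P[∩ A_i^c] ≥ 1 − 1/22 = 21/22 > 0, so some outcome avoids every A_i.

18·p = 1/22 ≈ 0.0455; existence CERTIFIED by the union bound.


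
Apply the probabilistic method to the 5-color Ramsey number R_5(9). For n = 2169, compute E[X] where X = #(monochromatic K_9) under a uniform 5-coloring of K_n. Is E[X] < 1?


E[X] = C(2169, 9) · 5^{1 − 36} = 2879753360044504243499683 · 5^{−35} = 2879753360044504243499683/2910383045673370361328125.
As a reduced fraction: E[X] = 2879753360044504243499683/2910383045673370361328125 ≈ 0.989476.
Is E[X] < 1? YES.
Since E[X] < 1, there exists a 5-coloring of K_{2169} with no monochromatic K_9; hence R_5(9) > 2169.

E[X] = 2879753360044504243499683/2910383045673370361328125 ≈ 0.989476; E[X] < 1, so R_5(9) > 2169.


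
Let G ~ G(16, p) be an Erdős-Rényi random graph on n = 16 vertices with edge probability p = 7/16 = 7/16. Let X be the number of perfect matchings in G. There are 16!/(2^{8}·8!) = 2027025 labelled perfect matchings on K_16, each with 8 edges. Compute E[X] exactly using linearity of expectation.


K_16 has 16!/(2^{8}·8!) = 2027025 labelled perfect matchings.
For each such perfect matching H, let X_H = 1 if all 8 edges of H are present in G. Then P[X_H = 1] = p^{8} = (7/16)^{8} = 5764801/4294967296.
By linearity: E[X] = Σ_H E[X_H] = 2027025 · p^{8} = 2027025 · 5764801/4294967296 = 11685395747025/4294967296.
Numerically: E[X] ≈ 2720.7.

E[X] = 2027025 · (7/16)^{8} = 11685395747025/4294967296 ≈ 2720.7.


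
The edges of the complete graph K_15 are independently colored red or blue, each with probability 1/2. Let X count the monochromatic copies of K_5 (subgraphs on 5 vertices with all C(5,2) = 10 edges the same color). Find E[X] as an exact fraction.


Let X = Σ_S X_S over the C(15, 5) = 3003 subsets S of size 5, where X_S = 1 if the K_5 on S is monochromatic.
For a fixed S, the K_5 on S has C(5, 2) = 10 edges. P[all 10 edges red] = (1/2)^10, and likewise for blue, so P[monochromatic] = 2·(1/2)^10 = 2^{1 − 10} = 1/512.
By linearity of expectation: E[X] = C(15, 5) · 2^{1 − 10} = 3003 · 1/512 = 3003/512.
Numerically: E[X] ≈ 5.86523.

E[X] = C(15,5)·2^(1−C(5,2)) = 3003/512 ≈ 5.86523.


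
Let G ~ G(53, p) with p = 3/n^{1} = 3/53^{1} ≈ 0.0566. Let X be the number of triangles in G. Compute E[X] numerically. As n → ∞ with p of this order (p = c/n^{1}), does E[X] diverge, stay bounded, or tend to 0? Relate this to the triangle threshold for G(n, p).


Number of potential triangles: C(53, 3) = 23426.
Each occurs with probability p³ ≈ (0.0566)³ ≈ 1.81358e-04.
By linearity: E[X] = C(53, 3)·p³ ≈ 23426 · 1.81358e-04 ≈ 4.248.
Here α = 1, so p = 3/n is exactly at the triangle threshold p ~ 1/n. Asymptotically E[X] → c³/6 = 3³/6 = 9/2 ≈ 4.500, a bounded constant. In this regime the triangle count is asymptotically Poisson(c³/6).

E[X] ≈ 4.248; in regime p = Θ(1/n^{1}) E[X] stays bounded (at the triangle threshold p ~ 1/n).


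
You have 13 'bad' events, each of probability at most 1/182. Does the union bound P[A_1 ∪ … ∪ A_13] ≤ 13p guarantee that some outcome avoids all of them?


Union bound: P[∪_{i=1}^{13} A_i] ≤ Σ_i P[A_i] ≤ 13·p = 13·(1/182) = 1/14.
Numerically: 1/14 ≈ 0.071429.
Is 1/14 < 1? YES.
Since P[∪ A_i] ≤ 1/14 < 1, the complement has P[∩ A_i^c] ≥ 1 − 1/14 = 13/14 > 0, so some outcome avoids every A_i.

13·p = 1/14 ≈ 0.071429; existence CERTIFIED by the union bound.


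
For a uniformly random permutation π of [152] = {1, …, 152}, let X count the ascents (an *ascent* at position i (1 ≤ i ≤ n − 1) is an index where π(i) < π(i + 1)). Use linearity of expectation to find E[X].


Write X = Σ X_I over i = 1, …, 151, with X_I the indicator of one ascent.
There are 151 indicators.
For each fixed i, the pair (π(i), π(i+1)) is a uniformly random ordered pair of distinct values from {1, …, 152}; by symmetry P[π(i) < π(i+1)] = 1/2.
By linearity: E[X] = 151 · (1/2) = (152 − 1) · (1/2) = 151/2 ≈ 75.50000.

E[X] = 151/2 = 75.50000.


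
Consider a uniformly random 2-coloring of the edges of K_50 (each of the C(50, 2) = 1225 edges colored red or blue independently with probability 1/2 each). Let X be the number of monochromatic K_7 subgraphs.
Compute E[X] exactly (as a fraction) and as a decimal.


Let X = Σ_S X_S over the C(50, 7) = 99884400 subsets S of size 7, where X_S = 1 if the K_7 on S is monochromatic.
For a fixed S, the K_7 on S has C(7, 2) = 21 edges. P[all 21 edges red] = (1/2)^21, and likewise for blue, so P[monochromatic] = 2·(1/2)^21 = 2^{1 − 21} = 1/1048576.
By linearity of expectation: E[X] = C(50, 7) · 2^{1 − 21} = 99884400 · 1/1048576 = 6242775/65536.
Numerically: E[X] ≈ 95.25719.

E[X] = C(50,7)·2^(1−C(7,2)) = 6242775/65536 ≈ 95.25719.


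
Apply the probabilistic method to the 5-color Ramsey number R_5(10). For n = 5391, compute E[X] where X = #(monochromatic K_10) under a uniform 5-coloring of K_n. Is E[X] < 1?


E[X] = C(5391, 10) · 5^{1 − 45} = 5666344714787188828795213697883 · 5^{−44} = 5666344714787188828795213697883/5684341886080801486968994140625.
As a reduced fraction: E[X] = 5666344714787188828795213697883/5684341886080801486968994140625 ≈ 0.996834.
Is E[X] < 1? YES.
Since E[X] < 1, there exists a 5-coloring of K_{5391} with no monochromatic K_10; hence R_5(10) > 5391.

E[X] = 5666344714787188828795213697883/5684341886080801486968994140625 ≈ 0.996834; E[X] < 1, so R_5(10) > 5391.


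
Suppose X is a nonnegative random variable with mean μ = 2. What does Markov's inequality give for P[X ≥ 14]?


μ = E[X] = 2, a = 14.
Markov: P[X ≥ 14] ≤ μ/a = (2)/14 = 1/7.
Numerically: ≈ 0.14286.
(Since a = 14 > μ = 2.00000, the bound 1/7 is < 1 and informative.)

P[X ≥ 14] ≤ 1/7 ≈ 0.14286.


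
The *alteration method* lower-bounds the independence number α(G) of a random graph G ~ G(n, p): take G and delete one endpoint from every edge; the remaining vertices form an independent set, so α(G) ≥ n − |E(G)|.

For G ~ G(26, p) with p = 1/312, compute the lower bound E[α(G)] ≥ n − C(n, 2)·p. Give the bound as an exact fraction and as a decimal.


E[|E(G)|] = C(26, 2)·p = 325 · (1/312) = 25/24.
E[α(G)] ≥ n − E[|E(G)|] = 26 − 25/24 = 599/24.
Numerically: ≈ 24.9583.
(This is only a lower bound; the true E[α(G)] may be larger.)

E[α(G)] ≥ 599/24 ≈ 24.9583.


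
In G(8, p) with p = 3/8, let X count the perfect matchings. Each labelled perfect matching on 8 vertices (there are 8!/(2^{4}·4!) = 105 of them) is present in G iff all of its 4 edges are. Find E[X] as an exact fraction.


K_8 has 8!/(2^{4}·4!) = 105 labelled perfect matchings.
For each such perfect matching H, let X_H = 1 if all 4 edges of H are present in G. Then P[X_H = 1] = p^{4} = (3/8)^{4} = 81/4096.
Summing the indicators: E[X] = Σ_H E[X_H] = 105 · p^{4} = 105 · 81/4096 = 8505/4096.
Numerically: E[X] ≈ 2.08.

E[X] = 105 · (3/8)^{4} = 8505/4096 ≈ 2.08.


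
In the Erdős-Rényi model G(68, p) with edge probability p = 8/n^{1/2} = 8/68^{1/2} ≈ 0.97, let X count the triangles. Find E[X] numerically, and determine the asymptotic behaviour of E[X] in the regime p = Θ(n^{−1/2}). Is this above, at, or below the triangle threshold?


Number of potential triangles: C(68, 3) = 50116.
Each occurs with probability p³ ≈ (0.97)³ ≈ 9.13075e-01.
By linearity: E[X] = C(68, 3)·p³ ≈ 50116 · 9.13075e-01 ≈ 45759.681.
Since α = 1/2 < 1, p = c/n^{1/2} ≫ 1/n is above the triangle threshold p ~ 1/n. Asymptotically E[X] ~ (c³/6)·n^{3(1−α)} = (8³/6)·n^{1.5} → ∞; triangles are abundant w.h.p.

E[X] ≈ 45759.681; in regime p = Θ(1/n^{1/2}) E[X] diverges (above the triangle threshold p ~ 1/n).


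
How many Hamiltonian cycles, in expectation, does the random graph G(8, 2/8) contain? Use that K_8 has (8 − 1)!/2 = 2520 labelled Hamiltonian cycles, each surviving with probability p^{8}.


K_8 has (8 − 1)!/2 = 2520 labelled Hamiltonian cycles.
For each such Hamiltonian cycle H, let X_H = 1 if all 8 edges of H are present in G. Then P[X_H = 1] = p^{8} = (1/4)^{8} = 1/65536.
By linearity: E[X] = Σ_H E[X_H] = 2520 · p^{8} = 2520 · 1/65536 = 315/8192.
Numerically: E[X] ≈ 0.03845.

E[X] = 2520 · (1/4)^{8} = 315/8192 ≈ 0.03845.


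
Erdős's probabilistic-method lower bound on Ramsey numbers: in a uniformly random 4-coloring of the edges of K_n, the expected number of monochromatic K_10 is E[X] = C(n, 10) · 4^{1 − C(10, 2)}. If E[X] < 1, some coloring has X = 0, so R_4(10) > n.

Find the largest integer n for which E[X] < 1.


We need C(n, 10) · 4^{1 − 45} < 1, i.e. C(n, 10) < 4^{45 − 1} = 309485009821345068724781056.
Check values of n near the boundary:
  n = 2018: C(2018, 10) = 301820606687612220663963508; 301820606687612220663963508 < 309485009821345068724781056? YES
  n = 2019: C(2019, 10) = 303322949179835278009229628; 303322949179835278009229628 < 309485009821345068724781056? YES
  n = 2020: C(2020, 10) = 304832018578739931133653656; 304832018578739931133653656 < 309485009821345068724781056? YES
  n = 2021: C(2021, 10) = 306347841644770462864800616; 306347841644770462864800616 < 309485009821345068724781056? YES
  n = 2022: C(2022, 10) = 307870445231474093395937796; 307870445231474093395937796 < 309485009821345068724781056? YES
  n = 2023: C(2023, 10) = 309399856285778485315440716; 309399856285778485315440716 < 309485009821345068724781056? YES
  n = 2024: C(2024, 10) = 310936101848269937576192656; 310936101848269937576192656 < 309485009821345068724781056? NO
The largest n with C(n, 10) < 309485009821345068724781056 is n = 2023 (where E[X] = 77349964071444621328860179/77371252455336267181195264 ≈ 1.000). Hence R_4(10) > 2023, i.e. R_4(10) ≥ 2024.

Largest n = 2023; hence R_4(10) > 2023.


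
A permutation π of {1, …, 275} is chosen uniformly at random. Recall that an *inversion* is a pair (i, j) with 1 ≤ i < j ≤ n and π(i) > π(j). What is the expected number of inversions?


Write X = Σ X_I over the C(275, 2) = 37675 pairs i < j, with X_I the indicator of one inversion.
There are 37675 indicators.
For each fixed pair i < j, the values π(i) and π(j) are two distinct elements of {1, …, 275} in uniformly random order; by symmetry P[π(i) > π(j)] = 1/2.
By linearity: E[X] = 37675 · (1/2) = C(275, 2) · (1/2) = 37675/2 = 37675/2 ≈ 18837.50000.

E[X] = 37675/2 = 18837.50000.


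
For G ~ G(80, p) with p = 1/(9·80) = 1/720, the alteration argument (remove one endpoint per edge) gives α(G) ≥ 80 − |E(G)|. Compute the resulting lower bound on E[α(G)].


E[|E(G)|] = C(80, 2)·p = 3160 · (1/720) = 79/18.
E[α(G)] ≥ n − E[|E(G)|] = 80 − 79/18 = 1361/18.
Numerically: ≈ 75.611.
(This is only a lower bound; the true E[α(G)] may be larger.)

E[α(G)] ≥ 1361/18 ≈ 75.611.


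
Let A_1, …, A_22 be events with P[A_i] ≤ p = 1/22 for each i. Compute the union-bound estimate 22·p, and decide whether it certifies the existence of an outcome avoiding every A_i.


Union bound: P[∪_{i=1}^{22} A_i] ≤ Σ_i P[A_i] ≤ 22·p = 22·(1/22) = 1.
Numerically: 1 ≈ 1.00000.
Is 1 < 1? NO.
Since the bound 1 is ≥ 1, the union bound is uninformative here; it does NOT by itself certify existence.

22·p = 1 ≈ 1.00000; existence NOT certified by the union bound.


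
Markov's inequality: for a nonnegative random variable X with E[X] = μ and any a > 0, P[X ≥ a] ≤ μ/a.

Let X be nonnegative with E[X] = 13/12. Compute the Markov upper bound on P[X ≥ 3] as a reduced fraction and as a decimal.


μ = E[X] = 13/12, a = 3.
Markov: P[X ≥ 3] ≤ μ/a = (13/12)/3 = 13/36.
Numerically: ≈ 0.36111.
(Since a = 3 > μ = 1.08333, the bound 13/36 is < 1 and informative.)

P[X ≥ 3] ≤ 13/36 ≈ 0.36111.


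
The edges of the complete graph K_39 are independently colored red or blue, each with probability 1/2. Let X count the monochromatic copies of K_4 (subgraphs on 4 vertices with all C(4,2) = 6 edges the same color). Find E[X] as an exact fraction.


Let X = Σ_S X_S over the C(39, 4) = 82251 subsets S of size 4, where X_S = 1 if the K_4 on S is monochromatic.
For a fixed S, the K_4 on S has C(4, 2) = 6 edges. P[all 6 edges red] = (1/2)^6, and likewise for blue, so P[monochromatic] = 2·(1/2)^6 = 2^{1 − 6} = 1/32.
By linearity: E[X] = C(39, 4) · 2^{1 − 6} = 82251 · 1/32 = 82251/32.
Numerically: E[X] ≈ 2570.343750.

E[X] = C(39,4)·2^(1−C(4,2)) = 82251/32 ≈ 2570.343750.


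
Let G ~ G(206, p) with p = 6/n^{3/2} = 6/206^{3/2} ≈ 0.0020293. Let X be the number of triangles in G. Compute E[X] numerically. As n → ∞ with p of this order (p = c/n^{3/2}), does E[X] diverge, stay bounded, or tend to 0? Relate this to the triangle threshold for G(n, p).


Number of potential triangles: C(206, 3) = 1435820.
Each occurs with probability p³ ≈ (0.0020293)³ ≈ 8.3570165e-09.
By linearity: E[X] = C(206, 3)·p³ ≈ 1435820 · 8.3570165e-09 ≈ 0.01200.
Since α = 3/2 > 1, p = c/n^{3/2} = o(1/n) is below the triangle threshold p ~ 1/n. Asymptotically E[X] ~ (c³/6)·n^{3(1−α)} = (6³/6)·n^{-1.5} → 0, so by Markov's inequality G has no triangles w.h.p.

E[X] ≈ 0.01200; in regime p = Θ(1/n^{3/2}) E[X] tends to 0 (below the triangle threshold p ~ 1/n).


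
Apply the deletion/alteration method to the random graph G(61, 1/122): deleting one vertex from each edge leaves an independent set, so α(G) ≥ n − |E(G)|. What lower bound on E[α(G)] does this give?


E[|E(G)|] = C(61, 2)·p = 1830 · (1/122) = 15.
E[α(G)] ≥ n − E[|E(G)|] = 61 − 15 = 46.
Numerically: ≈ 46.000.
(This is only a lower bound; the true E[α(G)] may be larger.)

E[α(G)] ≥ 46 ≈ 46.000.


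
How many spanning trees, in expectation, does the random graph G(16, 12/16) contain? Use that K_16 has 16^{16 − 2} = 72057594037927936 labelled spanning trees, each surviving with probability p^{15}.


K_16 has 16^{16 − 2} = 72057594037927936 labelled spanning trees.
For each such spanning tree H, let X_H = 1 if all 15 edges of H are present in G. Then P[X_H = 1] = p^{15} = (3/4)^{15} = 14348907/1073741824.
Summing the indicators: E[X] = Σ_H E[X_H] = 72057594037927936 · p^{15} = 72057594037927936 · 14348907/1073741824 = 962938848411648.
Numerically: E[X] ≈ 9.629e+14.

E[X] = 72057594037927936 · (3/4)^{15} = 962938848411648 ≈ 9.629e+14.


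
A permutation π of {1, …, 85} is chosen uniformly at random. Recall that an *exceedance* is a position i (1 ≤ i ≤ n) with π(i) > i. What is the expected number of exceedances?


Write X = Σ_{i=1}^{85} X_i, where X_i = 1_{π(i) > i}.
For each fixed i, π(i) is uniform over {1, …, 85} (marginal of a uniform permutation), so P[π(i) > i] = (n − i)/n. Summing: Σ_{i=1}^{85} (n − i)/n = (0 + 1 + … + 84)/85 = 85(85 − 1)/(2·85) = (85 − 1)/2.
Hence E[X] = Σ_{i=1}^{85} (85 − i)/85 = 42 ≈ 42.00000.

E[X] = 42 = 42.00000.


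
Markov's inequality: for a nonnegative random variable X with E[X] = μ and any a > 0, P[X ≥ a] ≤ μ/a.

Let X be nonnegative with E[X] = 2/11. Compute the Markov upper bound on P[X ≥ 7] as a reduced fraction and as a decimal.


μ = E[X] = 2/11, a = 7.
Markov: P[X ≥ 7] ≤ μ/a = (2/11)/7 = 2/77.
Numerically: ≈ 0.025974.
(Since a = 7 > μ = 0.181818, the bound 2/77 is < 1 and informative.)

P[X ≥ 7] ≤ 2/77 ≈ 0.025974.


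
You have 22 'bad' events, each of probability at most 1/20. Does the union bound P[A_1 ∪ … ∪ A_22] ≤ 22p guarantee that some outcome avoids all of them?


Union bound: P[∪_{i=1}^{22} A_i] ≤ Σ_i P[A_i] ≤ 22·p = 22·(1/20) = 11/10.
Numerically: 11/10 ≈ 1.100.
Is 11/10 < 1? NO.
Since the bound 11/10 is ≥ 1, the union bound is uninformative here; it does NOT by itself certify existence.

22·p = 11/10 ≈ 1.100; existence NOT certified by the union bound.


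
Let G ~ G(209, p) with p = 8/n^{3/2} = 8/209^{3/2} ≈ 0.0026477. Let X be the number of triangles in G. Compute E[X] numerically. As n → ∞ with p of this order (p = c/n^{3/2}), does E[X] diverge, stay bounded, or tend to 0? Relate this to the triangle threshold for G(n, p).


Number of potential triangles: C(209, 3) = 1499784.
Each occurs with probability p³ ≈ (0.0026477)³ ≈ 1.8561440e-08.
By linearity: E[X] = C(209, 3)·p³ ≈ 1499784 · 1.8561440e-08 ≈ 0.02784.
Since α = 3/2 > 1, p = c/n^{3/2} = o(1/n) is below the triangle threshold p ~ 1/n. Asymptotically E[X] ~ (c³/6)·n^{3(1−α)} = (8³/6)·n^{-1.5} → 0, so by Markov's inequality G has no triangles w.h.p.

E[X] ≈ 0.02784; in regime p = Θ(1/n^{3/2}) E[X] tends to 0 (below the triangle threshold p ~ 1/n).


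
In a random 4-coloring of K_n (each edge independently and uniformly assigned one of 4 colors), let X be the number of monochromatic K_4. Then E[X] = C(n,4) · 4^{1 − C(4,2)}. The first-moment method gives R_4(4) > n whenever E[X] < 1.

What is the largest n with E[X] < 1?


We need C(n, 4) · 4^{1 − 6} < 1, i.e. C(n, 4) < 4^{6 − 1} = 1024.
Check values of n near the boundary:
  n = 10: C(10, 4) = 210; 210 < 1024? YES
  n = 11: C(11, 4) = 330; 330 < 1024? YES
  n = 12: C(12, 4) = 495; 495 < 1024? YES
  n = 13: C(13, 4) = 715; 715 < 1024? YES
  n = 14: C(14, 4) = 1001; 1001 < 1024? YES
  n = 15: C(15, 4) = 1365; 1365 < 1024? NO
  n = 16: C(16, 4) = 1820; 1820 < 1024? NO
  n = 17: C(17, 4) = 2380; 2380 < 1024? NO
The largest n with C(n, 4) < 1024 is n = 14 (where E[X] = 1001/1024 ≈ 0.977539). Hence R_4(4) > 14, i.e. R_4(4) ≥ 15.

Largest n = 14; hence R_4(4) > 14.


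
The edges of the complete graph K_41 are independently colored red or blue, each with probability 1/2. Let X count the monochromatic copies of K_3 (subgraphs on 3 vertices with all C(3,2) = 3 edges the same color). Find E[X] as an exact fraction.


Let X = Σ_S X_S over the C(41, 3) = 10660 subsets S of size 3, where X_S = 1 if the K_3 on S is monochromatic.
For a fixed S, the K_3 on S has C(3, 2) = 3 edges. P[all 3 edges red] = (1/2)^3, and likewise for blue, so P[monochromatic] = 2·(1/2)^3 = 2^{1 − 3} = 1/4.
By linearity of expectation: E[X] = C(41, 3) · 2^{1 − 3} = 10660 · 1/4 = 2665.
Numerically: E[X] ≈ 2665.000.

E[X] = C(41,3)·2^(1−C(3,2)) = 2665 ≈ 2665.000.


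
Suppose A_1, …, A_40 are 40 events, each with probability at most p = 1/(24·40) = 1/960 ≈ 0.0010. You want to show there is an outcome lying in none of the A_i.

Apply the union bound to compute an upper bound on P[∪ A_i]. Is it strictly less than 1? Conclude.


Union bound: P[∪_{i=1}^{40} A_i] ≤ Σ_i P[A_i] ≤ 40·p = 40·(1/960) = 1/24.
Numerically: 1/24 ≈ 0.0417.
Is 1/24 < 1? YES.
Since P[∪ A_i] ≤ 1/24 < 1, the complement has P[∩ A_i^c] ≥ 1 − 1/24 = 23/24 > 0, so some outcome avoids every A_i.

40·p = 1/24 ≈ 0.0417; existence CERTIFIED by the union bound.


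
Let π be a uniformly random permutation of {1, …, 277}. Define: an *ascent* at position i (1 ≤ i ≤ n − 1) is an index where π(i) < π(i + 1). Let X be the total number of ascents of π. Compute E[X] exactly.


Write X = Σ X_I over i = 1, …, 276, with X_I the indicator of one ascent.
There are 276 indicators.
For each fixed i, the pair (π(i), π(i+1)) is a uniformly random ordered pair of distinct values from {1, …, 277}; by symmetry P[π(i) < π(i+1)] = 1/2.
By linearity: E[X] = 276 · (1/2) = (277 − 1) · (1/2) = 138 ≈ 138.000.

E[X] = 138 = 138.000.


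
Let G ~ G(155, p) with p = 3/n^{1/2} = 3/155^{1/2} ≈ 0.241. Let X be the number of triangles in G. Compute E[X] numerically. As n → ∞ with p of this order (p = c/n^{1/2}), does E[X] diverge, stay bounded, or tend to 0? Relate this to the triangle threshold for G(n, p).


Number of potential triangles: C(155, 3) = 608685.
Each occurs with probability p³ ≈ (0.241)³ ≈ 1.399156e-02.
By linearity: E[X] = C(155, 3)·p³ ≈ 608685 · 1.399156e-02 ≈ 8516.4542.
Since α = 1/2 < 1, p = c/n^{1/2} ≫ 1/n is above the triangle threshold p ~ 1/n. Asymptotically E[X] ~ (c³/6)·n^{3(1−α)} = (3³/6)·n^{1.5} → ∞; triangles are abundant w.h.p.

E[X] ≈ 8516.4542; in regime p = Θ(1/n^{1/2}) E[X] diverges (above the triangle threshold p ~ 1/n).


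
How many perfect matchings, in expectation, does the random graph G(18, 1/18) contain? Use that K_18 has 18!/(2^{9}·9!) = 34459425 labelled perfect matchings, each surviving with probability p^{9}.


K_18 has 18!/(2^{9}·9!) = 34459425 labelled perfect matchings.
For each such perfect matching H, let X_H = 1 if all 9 edges of H are present in G. Then P[X_H = 1] = p^{9} = (1/18)^{9} = 1/198359290368.
By linearity: E[X] = Σ_H E[X_H] = 34459425 · p^{9} = 34459425 · 1/198359290368 = 425425/2448880128.
Numerically: E[X] ≈ 0.000173722.

E[X] = 34459425 · (1/18)^{9} = 425425/2448880128 ≈ 0.000173722.


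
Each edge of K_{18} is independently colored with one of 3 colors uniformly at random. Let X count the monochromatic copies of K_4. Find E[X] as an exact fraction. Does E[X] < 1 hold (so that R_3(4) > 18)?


E[X] = C(18, 4) · 3^{1 − 6} = 3060 · 3^{−5} = 3060/243.
As a reduced fraction: E[X] = 340/27 ≈ 12.5925926.
Is E[X] < 1? NO.
Since E[X] ≥ 1, the first-moment bound is inconclusive at n = 18; it does NOT by itself certify R_3(4) > 18.

E[X] = 340/27 ≈ 12.5925926; E[X] ≥ 1; first-moment method inconclusive here.


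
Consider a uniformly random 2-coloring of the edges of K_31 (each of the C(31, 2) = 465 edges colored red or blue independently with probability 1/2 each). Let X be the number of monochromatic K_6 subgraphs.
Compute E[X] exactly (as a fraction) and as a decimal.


Let X = Σ_S X_S over the C(31, 6) = 736281 subsets S of size 6, where X_S = 1 if the K_6 on S is monochromatic.
For a fixed S, the K_6 on S has C(6, 2) = 15 edges. P[all 15 edges red] = (1/2)^15, and likewise for blue, so P[monochromatic] = 2·(1/2)^15 = 2^{1 − 15} = 1/16384.
By linearity: E[X] = C(31, 6) · 2^{1 − 15} = 736281 · 1/16384 = 736281/16384.
Numerically: E[X] ≈ 44.93903.

E[X] = C(31,6)·2^(1−C(6,2)) = 736281/16384 ≈ 44.93903.


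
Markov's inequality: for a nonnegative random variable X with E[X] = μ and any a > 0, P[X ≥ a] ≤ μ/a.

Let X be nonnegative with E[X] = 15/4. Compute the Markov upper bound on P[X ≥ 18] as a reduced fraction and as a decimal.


μ = E[X] = 15/4, a = 18.
Markov: P[X ≥ 18] ≤ μ/a = (15/4)/18 = 5/24.
Numerically: ≈ 0.20833.
(Since a = 18 > μ = 3.75000, the bound 5/24 is < 1 and informative.)

P[X ≥ 18] ≤ 5/24 ≈ 0.20833.


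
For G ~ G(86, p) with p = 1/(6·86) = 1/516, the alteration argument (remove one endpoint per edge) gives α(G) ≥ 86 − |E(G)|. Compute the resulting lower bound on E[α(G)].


E[|E(G)|] = C(86, 2)·p = 3655 · (1/516) = 85/12.
E[α(G)] ≥ n − E[|E(G)|] = 86 − 85/12 = 947/12.
Numerically: ≈ 78.91667.
(This is only a lower bound; the true E[α(G)] may be larger.)

E[α(G)] ≥ 947/12 ≈ 78.91667.


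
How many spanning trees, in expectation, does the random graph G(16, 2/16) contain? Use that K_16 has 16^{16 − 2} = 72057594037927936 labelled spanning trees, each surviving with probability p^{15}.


K_16 has 16^{16 − 2} = 72057594037927936 labelled spanning trees.
For each such spanning tree H, let X_H = 1 if all 15 edges of H are present in G. Then P[X_H = 1] = p^{15} = (1/8)^{15} = 1/35184372088832.
Summing the indicators: E[X] = Σ_H E[X_H] = 72057594037927936 · p^{15} = 72057594037927936 · 1/35184372088832 = 2048.
Numerically: E[X] ≈ 2048.

E[X] = 72057594037927936 · (1/8)^{15} = 2048 ≈ 2048.


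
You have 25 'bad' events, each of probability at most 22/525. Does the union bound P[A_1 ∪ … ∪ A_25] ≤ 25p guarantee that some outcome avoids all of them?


Union bound: P[∪_{i=1}^{25} A_i] ≤ Σ_i P[A_i] ≤ 25·p = 25·(22/525) = 22/21.
Numerically: 22/21 ≈ 1.047619.
Is 22/21 < 1? NO.
Since the bound 22/21 is ≥ 1, the union bound is uninformative here; it does NOT by itself certify existence.

25·p = 22/21 ≈ 1.047619; existence NOT certified by the union bound.


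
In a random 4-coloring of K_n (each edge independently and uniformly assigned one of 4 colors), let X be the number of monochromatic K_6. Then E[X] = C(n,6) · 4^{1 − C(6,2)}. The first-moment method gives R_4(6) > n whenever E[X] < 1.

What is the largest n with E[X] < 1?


We need C(n, 6) · 4^{1 − 15} < 1, i.e. C(n, 6) < 4^{15 − 1} = 268435456.
Check values of n near the boundary:
  n = 72: C(72, 6) = 156238908; 156238908 < 268435456? YES
  n = 73: C(73, 6) = 170230452; 170230452 < 268435456? YES
  n = 74: C(74, 6) = 185250786; 185250786 < 268435456? YES
  n = 75: C(75, 6) = 201359550; 201359550 < 268435456? YES
  n = 76: C(76, 6) = 218618940; 218618940 < 268435456? YES
  n = 77: C(77, 6) = 237093780; 237093780 < 268435456? YES
  n = 78: C(78, 6) = 256851595; 256851595 < 268435456? YES
  n = 79: C(79, 6) = 277962685; 277962685 < 268435456? NO
  n = 80: C(80, 6) = 300500200; 300500200 < 268435456? NO
  n = 81: C(81, 6) = 324540216; 324540216 < 268435456? NO
The largest n with C(n, 6) < 268435456 is n = 78 (where E[X] = 256851595/268435456 ≈ 0.9568468). Hence R_4(6) > 78, i.e. R_4(6) ≥ 79.

Largest n = 78; hence R_4(6) > 78.


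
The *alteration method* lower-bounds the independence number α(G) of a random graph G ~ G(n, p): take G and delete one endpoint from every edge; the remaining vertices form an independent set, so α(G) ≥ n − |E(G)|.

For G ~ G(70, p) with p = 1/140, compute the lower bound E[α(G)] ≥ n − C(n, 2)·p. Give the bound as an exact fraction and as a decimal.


E[|E(G)|] = C(70, 2)·p = 2415 · (1/140) = 69/4.
E[α(G)] ≥ n − E[|E(G)|] = 70 − 69/4 = 211/4.
Numerically: ≈ 52.75000.
(This is only a lower bound; the true E[α(G)] may be larger.)

E[α(G)] ≥ 211/4 ≈ 52.75000.


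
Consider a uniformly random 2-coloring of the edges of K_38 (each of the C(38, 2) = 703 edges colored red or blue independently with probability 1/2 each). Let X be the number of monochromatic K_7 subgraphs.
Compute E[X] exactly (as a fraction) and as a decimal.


Let X = Σ_S X_S over the C(38, 7) = 12620256 subsets S of size 7, where X_S = 1 if the K_7 on S is monochromatic.
For a fixed S, the K_7 on S has C(7, 2) = 21 edges. P[all 21 edges red] = (1/2)^21, and likewise for blue, so P[monochromatic] = 2·(1/2)^21 = 2^{1 − 21} = 1/1048576.
By linearity of expectation: E[X] = C(38, 7) · 2^{1 − 21} = 12620256 · 1/1048576 = 394383/32768.
Numerically: E[X] ≈ 12.036.

E[X] = C(38,7)·2^(1−C(7,2)) = 394383/32768 ≈ 12.036.
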